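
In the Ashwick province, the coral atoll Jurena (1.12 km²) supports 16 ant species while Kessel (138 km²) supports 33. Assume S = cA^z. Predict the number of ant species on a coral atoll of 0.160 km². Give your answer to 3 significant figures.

11.9

z = ln(33/16) / ln(138/1.12) = 0.7239 / 4.8139 = 0.1504
c = 16 / 1.12^0.1504 = 16 / 1.017 = 15.73
S₃ = 15.73 × 0.16^0.1504 = 15.73 × 0.7591 ≈ 11.94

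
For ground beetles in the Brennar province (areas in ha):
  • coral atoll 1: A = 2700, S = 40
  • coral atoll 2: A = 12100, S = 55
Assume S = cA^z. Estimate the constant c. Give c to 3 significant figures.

7.47

z = ln(S₂/S₁) / ln(A₂/A₁) = ln(55/40) / ln(12100/2700) = 0.3185 / 1.5000 = 0.2123
c = S₁ / A₁^z = 40 / 2700^0.2123 = 40 / 5.352 = 7.474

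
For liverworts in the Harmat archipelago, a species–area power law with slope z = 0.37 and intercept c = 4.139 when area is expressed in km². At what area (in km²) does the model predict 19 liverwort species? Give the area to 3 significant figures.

19 = 4.139 × A^0.37  ⇒  A^0.37 = 19/4.139 = 4.59
ln A = ln(4.59) / 0.37 = 1.5240 / 0.37 = 4.1189
A = e^4.1189 ≈ 61.49 km²

61.5 km²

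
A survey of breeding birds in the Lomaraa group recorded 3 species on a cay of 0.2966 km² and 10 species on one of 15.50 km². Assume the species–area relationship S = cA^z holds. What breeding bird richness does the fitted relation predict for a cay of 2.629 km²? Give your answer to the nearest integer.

z = ln(10/3) / ln(15.5/0.2966) = 1.2040 / 3.9562 = 0.3043
c = 3 / 0.2966^0.3043 = 3 / 0.6908 = 4.343
S₃ = 4.343 × 2.629^0.3043 = 4.343 × 1.342 ≈ 5.828

6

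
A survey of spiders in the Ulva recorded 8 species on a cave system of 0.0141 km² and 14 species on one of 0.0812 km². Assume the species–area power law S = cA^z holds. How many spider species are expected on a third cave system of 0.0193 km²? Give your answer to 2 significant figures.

8.8

z = ln(14/8) / ln(0.0812/0.0141) = 0.5596 / 1.7507 = 0.3196
c = 8 / 0.0141^0.3196 = 8 / 0.2561 = 31.24
S₃ = 31.24 × 0.0193^0.3196 = 31.24 × 0.2831 ≈ 8.844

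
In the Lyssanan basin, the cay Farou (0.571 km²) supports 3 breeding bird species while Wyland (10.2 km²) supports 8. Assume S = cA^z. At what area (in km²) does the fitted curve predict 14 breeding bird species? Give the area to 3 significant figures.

z = ln(8/3) / ln(10.2/0.571) = 0.9808 / 2.8828 = 0.3402
c = 3 / 0.571^0.3402 = 3 / 0.8264 = 3.63
A = (14/3.63)^(1/0.3402) ⇒ ln A = ln(3.857)/0.3402 = 3.9672
A = e^3.9672 ≈ 52.83 km²

52.8 km²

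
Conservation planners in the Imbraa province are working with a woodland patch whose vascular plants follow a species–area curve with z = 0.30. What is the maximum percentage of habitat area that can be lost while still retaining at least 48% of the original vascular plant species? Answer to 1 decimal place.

Need (A_new/A_old)^0.3 = 0.48, so A_new/A_old = 0.48^(1/0.3) = 0.48^3.333
ln(A_new/A_old) = ln 0.48 / 0.3 = -0.7340 / 0.3 = -2.4466
A_new/A_old = e^-2.4466 ≈ 0.08659
Fraction that can be lost = 1 − 0.08659 = 0.9134

91.3%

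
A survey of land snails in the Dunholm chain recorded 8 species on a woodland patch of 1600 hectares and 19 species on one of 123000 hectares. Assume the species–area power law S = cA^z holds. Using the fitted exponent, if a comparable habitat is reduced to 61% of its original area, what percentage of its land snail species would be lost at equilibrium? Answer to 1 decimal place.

9.4%

z = ln(19/8) / ln(123000/1600) = 0.8650 / 4.3422 = 0.1992
S_new/S_old = (A_new/A_old)^z = 0.61^0.1992 = exp(0.1992 × -0.4943) = 0.9062
Fraction lost = 1 − 0.9062 = 0.09378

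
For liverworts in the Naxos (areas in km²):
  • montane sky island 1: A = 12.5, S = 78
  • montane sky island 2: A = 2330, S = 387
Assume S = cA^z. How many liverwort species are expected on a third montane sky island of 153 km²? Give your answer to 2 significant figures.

170

z = ln(387/78) / ln(2330/12.5) = 1.6017 / 5.2279 = 0.3064
c = 78 / 12.5^0.3064 = 78 / 2.168 = 35.98
S₃ = 35.98 × 153^0.3064 = 35.98 × 4.67 ≈ 168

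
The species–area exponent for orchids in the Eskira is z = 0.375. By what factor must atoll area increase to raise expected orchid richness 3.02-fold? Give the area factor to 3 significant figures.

(A₂/A₁)^0.375 = 3.02, so A₂/A₁ = 3.02^(1/0.375) = 3.02^2.667
ln(A₂/A₁) = ln 3.02 / 0.375 = 1.1053 / 0.375 = 2.9474
A₂/A₁ = e^2.9474 ≈ 19.06

19.1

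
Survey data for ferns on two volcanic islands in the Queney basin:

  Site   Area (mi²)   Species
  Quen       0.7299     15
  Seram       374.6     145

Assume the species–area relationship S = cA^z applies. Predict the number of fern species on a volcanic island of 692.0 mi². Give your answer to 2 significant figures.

z = ln(145/15) / ln(374.6/0.7299) = 2.2687 / 6.2407 = 0.3635
c = 15 / 0.7299^0.3635 = 15 / 0.8919 = 16.82
S₃ = 16.82 × 692^0.3635 = 16.82 × 10.78 ≈ 181.2

180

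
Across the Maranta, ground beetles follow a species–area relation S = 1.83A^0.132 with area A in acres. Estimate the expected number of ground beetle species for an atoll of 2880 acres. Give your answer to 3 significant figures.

S = 1.83 × 2880^0.132
ln S = ln 1.83 + 0.132 × ln 2880 = 0.6043 + 0.132 × 7.9655 = 1.6558
S = e^1.6558 ≈ 5.237

5.24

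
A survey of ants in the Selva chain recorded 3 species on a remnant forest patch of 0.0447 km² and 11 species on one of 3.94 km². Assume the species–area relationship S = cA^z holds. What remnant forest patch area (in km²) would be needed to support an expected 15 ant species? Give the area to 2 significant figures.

z = ln(11/3) / ln(3.94/0.0447) = 1.2993 / 4.4790 = 0.2901
c = 3 / 0.0447^0.2901 = 3 / 0.406 = 7.39
A = (15/7.39)^(1/0.2901) ⇒ ln A = ln(2.03)/0.2901 = 2.4404
A = e^2.4404 ≈ 11.48 km²

11 km²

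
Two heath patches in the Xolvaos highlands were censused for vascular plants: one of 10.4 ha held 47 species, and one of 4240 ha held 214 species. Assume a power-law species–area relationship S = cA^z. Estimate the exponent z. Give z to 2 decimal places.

0.25

Taking logs: ln S = ln c + z ln A, so z = (ln S₂ − ln S₁)/(ln A₂ − ln A₁).
z = ln(214/47) / ln(4240/10.4) = ln(4.553) / ln(407.7) = 1.5158 / 6.0105 = 0.2522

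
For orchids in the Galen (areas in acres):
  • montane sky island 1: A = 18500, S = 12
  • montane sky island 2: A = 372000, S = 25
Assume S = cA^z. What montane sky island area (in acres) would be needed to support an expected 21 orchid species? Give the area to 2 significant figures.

180000 acres

z = ln(25/12) / ln(372000/18500) = 0.7340 / 3.0011 = 0.2446
c = 12 / 18500^0.2446 = 12 / 11.06 = 1.085
A = (21/1.085)^(1/0.2446) ⇒ ln A = ln(19.35)/0.2446 = 12.1137
A = e^12.1137 ≈ 182360 acres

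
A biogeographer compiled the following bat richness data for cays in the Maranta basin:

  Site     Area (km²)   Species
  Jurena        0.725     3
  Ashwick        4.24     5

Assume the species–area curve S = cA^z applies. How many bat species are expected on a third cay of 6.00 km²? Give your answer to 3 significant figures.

z = ln(5/3) / ln(4.24/0.725) = 0.5108 / 1.7661 = 0.2892
c = 3 / 0.725^0.2892 = 3 / 0.9112 = 3.292
S₃ = 3.292 × 6^0.2892 = 3.292 × 1.679 ≈ 5.528

5.53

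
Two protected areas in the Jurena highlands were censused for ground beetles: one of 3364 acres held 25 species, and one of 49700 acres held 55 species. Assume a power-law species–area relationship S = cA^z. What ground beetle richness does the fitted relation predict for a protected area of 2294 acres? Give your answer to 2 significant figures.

22

z = ln(55/25) / ln(49700/3364) = 0.7885 / 2.6929 = 0.2928
c = 25 / 3364^0.2928 = 25 / 10.78 = 2.319
S₃ = 2.319 × 2294^0.2928 = 2.319 × 9.637 ≈ 22.35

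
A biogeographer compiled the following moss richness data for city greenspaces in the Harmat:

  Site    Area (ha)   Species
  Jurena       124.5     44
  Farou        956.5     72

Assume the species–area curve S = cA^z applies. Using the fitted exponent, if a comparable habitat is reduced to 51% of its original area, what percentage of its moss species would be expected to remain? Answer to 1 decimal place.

85.0%

z = ln(72/44) / ln(956.5/124.5) = 0.4925 / 2.0390 = 0.2415
S_new/S_old = (A_new/A_old)^z = 0.51^0.2415 = exp(0.2415 × -0.6733) = 0.8499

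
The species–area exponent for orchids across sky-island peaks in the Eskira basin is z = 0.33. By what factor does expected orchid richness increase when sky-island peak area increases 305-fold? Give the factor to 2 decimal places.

6.60

S₂/S₁ = (A₂/A₁)^z = 305^0.33
ln(S₂/S₁) = 0.33 × ln 305 = 0.33 × 5.7203 = 1.8877
S₂/S₁ = e^1.8877 ≈ 6.604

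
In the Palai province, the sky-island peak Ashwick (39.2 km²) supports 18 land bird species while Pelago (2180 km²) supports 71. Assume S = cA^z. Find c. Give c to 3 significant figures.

z = ln(S₂/S₁) / ln(A₂/A₁) = ln(71/18) / ln(2180/39.2) = 1.3723 / 4.0184 = 0.3415
c = S₁ / A₁^z = 18 / 39.2^0.3415 = 18 / 3.5 = 5.142

5.14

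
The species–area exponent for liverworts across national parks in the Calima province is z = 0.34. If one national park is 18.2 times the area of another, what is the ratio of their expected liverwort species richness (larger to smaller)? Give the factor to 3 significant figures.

S₂/S₁ = (A₂/A₁)^z = 18.2^0.34
ln(S₂/S₁) = 0.34 × ln 18.2 = 0.34 × 2.9014 = 0.9865
S₂/S₁ = e^0.9865 ≈ 2.682

2.68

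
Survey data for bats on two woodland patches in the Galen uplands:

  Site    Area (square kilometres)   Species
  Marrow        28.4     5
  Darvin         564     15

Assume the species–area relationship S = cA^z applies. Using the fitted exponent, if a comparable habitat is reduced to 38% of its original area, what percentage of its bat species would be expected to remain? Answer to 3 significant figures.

70.1%

z = ln(15/5) / ln(564/28.4) = 1.0986 / 2.9887 = 0.3676
S_new/S_old = (A_new/A_old)^z = 0.38^0.3676 = exp(0.3676 × -0.9676) = 0.7007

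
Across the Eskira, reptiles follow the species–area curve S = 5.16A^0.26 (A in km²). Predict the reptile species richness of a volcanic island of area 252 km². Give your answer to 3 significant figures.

21.7

S = 5.16 × 252^0.26
ln S = ln 5.16 + 0.26 × ln 252 = 1.6409 + 0.26 × 5.5294 = 3.0786
S = e^3.0786 ≈ 21.73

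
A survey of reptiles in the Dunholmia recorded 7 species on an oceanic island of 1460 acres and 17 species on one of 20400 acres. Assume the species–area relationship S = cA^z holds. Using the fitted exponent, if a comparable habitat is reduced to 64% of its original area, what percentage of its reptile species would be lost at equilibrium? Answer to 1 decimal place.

13.9%

z = ln(17/7) / ln(20400/1460) = 0.8873 / 2.6371 = 0.3365
S_new/S_old = (A_new/A_old)^z = 0.64^0.3365 = exp(0.3365 × -0.4463) = 0.8606
Fraction lost = 1 − 0.8606 = 0.1394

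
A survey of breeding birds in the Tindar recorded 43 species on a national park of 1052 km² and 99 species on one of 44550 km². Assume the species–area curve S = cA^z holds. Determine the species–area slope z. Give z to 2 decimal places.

Taking logs: ln S = ln c + z ln A, so z = (ln S₂ − ln S₁)/(ln A₂ − ln A₁).
z = ln(99/43) / ln(44550/1052) = ln(2.302) / ln(42.35) = 0.8339 / 3.7459 = 0.2226

0.22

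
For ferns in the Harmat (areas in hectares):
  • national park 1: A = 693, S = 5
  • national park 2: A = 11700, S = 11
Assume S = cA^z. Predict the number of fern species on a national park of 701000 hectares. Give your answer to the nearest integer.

34

z = ln(11/5) / ln(11700/693) = 0.7885 / 2.8263 = 0.2790
c = 5 / 693^0.2790 = 5 / 6.201 = 0.8063
S₃ = 0.8063 × 701000^0.2790 = 0.8063 × 42.73 ≈ 34.46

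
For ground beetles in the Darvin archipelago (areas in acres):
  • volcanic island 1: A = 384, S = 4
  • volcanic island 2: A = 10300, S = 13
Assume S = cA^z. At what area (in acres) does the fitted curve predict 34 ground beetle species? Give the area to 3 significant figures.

z = ln(13/4) / ln(10300/384) = 1.1787 / 3.2893 = 0.3583
c = 4 / 384^0.3583 = 4 / 8.434 = 0.4742
A = (34/0.4742)^(1/0.3583) ⇒ ln A = ln(71.69)/0.3583 = 11.9229
A = e^11.9229 ≈ 150677 acres

151000 acres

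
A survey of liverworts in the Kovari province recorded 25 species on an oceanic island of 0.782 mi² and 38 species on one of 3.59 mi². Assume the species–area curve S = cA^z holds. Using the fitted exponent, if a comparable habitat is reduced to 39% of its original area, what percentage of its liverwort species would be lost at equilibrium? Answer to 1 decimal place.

22.8%

z = ln(38/25) / ln(3.59/0.782) = 0.4187 / 1.5241 = 0.2747
S_new/S_old = (A_new/A_old)^z = 0.39^0.2747 = exp(0.2747 × -0.9416) = 0.7721
Fraction lost = 1 − 0.7721 = 0.2279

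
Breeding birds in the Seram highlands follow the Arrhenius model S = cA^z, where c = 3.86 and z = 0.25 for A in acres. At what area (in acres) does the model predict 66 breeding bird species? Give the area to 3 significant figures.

66 = 3.86 × A^0.25  ⇒  A^0.25 = 66/3.86 = 17.1
ln A = ln(17.1) / 0.25 = 2.8390 / 0.25 = 11.3560
A = e^11.3560 ≈ 85473 acres

85500 acres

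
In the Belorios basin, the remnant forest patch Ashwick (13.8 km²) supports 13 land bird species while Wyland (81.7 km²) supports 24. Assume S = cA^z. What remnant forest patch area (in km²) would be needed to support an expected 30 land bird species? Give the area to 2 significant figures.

z = ln(24/13) / ln(81.7/13.8) = 0.6131 / 1.7784 = 0.3448
c = 13 / 13.8^0.3448 = 13 / 2.472 = 5.26
A = (30/5.26)^(1/0.3448) ⇒ ln A = ln(5.704)/0.3448 = 5.0503
A = e^5.0503 ≈ 156.1 km²

160 km²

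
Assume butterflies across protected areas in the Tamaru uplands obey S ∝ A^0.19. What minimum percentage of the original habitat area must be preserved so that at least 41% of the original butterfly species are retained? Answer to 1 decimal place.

0.9%

Need (A_new/A_old)^0.19 = 0.41, so A_new/A_old = 0.41^(1/0.19) = 0.41^5.263
ln(A_new/A_old) = ln 0.41 / 0.19 = -0.8916 / 0.19 = -4.6926
A_new/A_old = e^-4.6926 ≈ 0.009163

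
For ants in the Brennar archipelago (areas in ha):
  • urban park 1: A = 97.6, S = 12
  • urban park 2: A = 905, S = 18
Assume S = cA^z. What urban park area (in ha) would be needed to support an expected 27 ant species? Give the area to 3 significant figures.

8390 ha

z = ln(18/12) / ln(905/97.6) = 0.4055 / 2.2271 = 0.1821
c = 12 / 97.6^0.1821 = 12 / 2.303 = 5.212
A = (27/5.212)^(1/0.1821) ⇒ ln A = ln(5.181)/0.1821 = 9.0350
A = e^9.0350 ≈ 8392 ha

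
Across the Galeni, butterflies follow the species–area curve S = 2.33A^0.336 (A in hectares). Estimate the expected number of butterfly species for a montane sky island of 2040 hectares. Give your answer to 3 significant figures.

30.2

S = 2.33 × 2040^0.336 = 2.33 × 12.94 ≈ 30.16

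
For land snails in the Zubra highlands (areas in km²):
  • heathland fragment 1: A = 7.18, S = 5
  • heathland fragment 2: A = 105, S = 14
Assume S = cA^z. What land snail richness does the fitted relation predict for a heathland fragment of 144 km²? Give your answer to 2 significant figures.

z = ln(14/5) / ln(105/7.18) = 1.0296 / 2.6827 = 0.3838
c = 5 / 7.18^0.3838 = 5 / 2.131 = 2.346
S₃ = 2.346 × 144^0.3838 = 2.346 × 6.736 ≈ 15.8

16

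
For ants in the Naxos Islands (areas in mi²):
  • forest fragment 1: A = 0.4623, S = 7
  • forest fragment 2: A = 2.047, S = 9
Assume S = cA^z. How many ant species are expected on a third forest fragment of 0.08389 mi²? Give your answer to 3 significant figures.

z = ln(9/7) / ln(2.047/0.4623) = 0.2513 / 1.4879 = 0.1689
c = 7 / 0.4623^0.1689 = 7 / 0.8778 = 7.974
S₃ = 7.974 × 0.08389^0.1689 = 7.974 × 0.658 ≈ 5.247

5.25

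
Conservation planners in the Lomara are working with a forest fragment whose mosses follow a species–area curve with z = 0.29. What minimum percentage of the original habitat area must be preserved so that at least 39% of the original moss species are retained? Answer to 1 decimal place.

Need (A_new/A_old)^0.29 = 0.39, so A_new/A_old = 0.39^(1/0.29) = 0.39^3.448
ln(A_new/A_old) = ln 0.39 / 0.29 = -0.9416 / 0.29 = -3.2469
A_new/A_old = e^-3.2469 ≈ 0.03889

3.9%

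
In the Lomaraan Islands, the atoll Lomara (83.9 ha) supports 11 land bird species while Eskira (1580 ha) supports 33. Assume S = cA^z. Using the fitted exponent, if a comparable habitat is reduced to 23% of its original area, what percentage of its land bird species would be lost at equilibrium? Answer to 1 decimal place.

42.3%

z = ln(33/11) / ln(1580/83.9) = 1.0986 / 2.9356 = 0.3742
S_new/S_old = (A_new/A_old)^z = 0.23^0.3742 = exp(0.3742 × -1.4697) = 0.5769
Fraction lost = 1 − 0.5769 = 0.4231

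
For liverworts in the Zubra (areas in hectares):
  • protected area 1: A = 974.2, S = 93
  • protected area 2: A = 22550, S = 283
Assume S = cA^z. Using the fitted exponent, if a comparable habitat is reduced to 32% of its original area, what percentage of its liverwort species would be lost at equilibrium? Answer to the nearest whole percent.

z = ln(283/93) / ln(22550/974.2) = 1.1128 / 3.1419 = 0.3542
S_new/S_old = (A_new/A_old)^z = 0.32^0.3542 = exp(0.3542 × -1.1394) = 0.6679
Fraction lost = 1 − 0.6679 = 0.3321

33%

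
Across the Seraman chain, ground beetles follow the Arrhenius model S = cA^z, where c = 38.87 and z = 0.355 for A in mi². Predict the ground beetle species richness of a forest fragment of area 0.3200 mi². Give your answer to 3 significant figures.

S = 38.87 × 0.32^0.355 = 38.87 × 0.6673 ≈ 25.94

25.9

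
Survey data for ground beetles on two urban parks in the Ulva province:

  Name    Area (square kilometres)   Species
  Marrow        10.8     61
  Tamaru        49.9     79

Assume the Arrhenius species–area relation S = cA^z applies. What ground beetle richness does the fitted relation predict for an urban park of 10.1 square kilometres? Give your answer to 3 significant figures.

60.3

z = ln(79/61) / ln(49.9/10.8) = 0.2586 / 1.5305 = 0.1690
c = 61 / 10.8^0.1690 = 61 / 1.495 = 40.81
S₃ = 40.81 × 10.1^0.1690 = 40.81 × 1.478 ≈ 60.31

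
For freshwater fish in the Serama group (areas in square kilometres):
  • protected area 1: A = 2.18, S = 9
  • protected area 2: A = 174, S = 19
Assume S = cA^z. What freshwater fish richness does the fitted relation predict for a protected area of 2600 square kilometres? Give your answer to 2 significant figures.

z = ln(19/9) / ln(174/2.18) = 0.7472 / 4.3797 = 0.1706
c = 9 / 2.18^0.1706 = 9 / 1.142 = 7.88
S₃ = 7.88 × 2600^0.1706 = 7.88 × 3.825 ≈ 30.14

30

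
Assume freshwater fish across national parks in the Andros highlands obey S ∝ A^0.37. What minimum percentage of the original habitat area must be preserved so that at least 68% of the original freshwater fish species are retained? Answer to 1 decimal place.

Need (A_new/A_old)^0.37 = 0.68, so A_new/A_old = 0.68^(1/0.37) = 0.68^2.703
ln(A_new/A_old) = ln 0.68 / 0.37 = -0.3857 / 0.37 = -1.0423
A_new/A_old = e^-1.0423 ≈ 0.3526

35.3%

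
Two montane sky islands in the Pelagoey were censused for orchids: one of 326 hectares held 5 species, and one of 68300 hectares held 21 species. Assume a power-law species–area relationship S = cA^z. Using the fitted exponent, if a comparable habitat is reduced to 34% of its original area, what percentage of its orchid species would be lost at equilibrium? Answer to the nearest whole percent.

z = ln(21/5) / ln(68300/326) = 1.4351 / 5.3448 = 0.2685
S_new/S_old = (A_new/A_old)^z = 0.34^0.2685 = exp(0.2685 × -1.0788) = 0.7485
Fraction lost = 1 − 0.7485 = 0.2515

25%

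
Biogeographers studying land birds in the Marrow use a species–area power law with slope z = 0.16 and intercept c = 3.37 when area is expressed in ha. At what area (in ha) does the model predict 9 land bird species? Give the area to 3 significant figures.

464 ha

9 = 3.37 × A^0.16  ⇒  A^0.16 = 9/3.37 = 2.671
ln A = ln(2.671) / 0.16 = 0.9823 / 0.16 = 6.1394
A = e^6.1394 ≈ 463.8 ha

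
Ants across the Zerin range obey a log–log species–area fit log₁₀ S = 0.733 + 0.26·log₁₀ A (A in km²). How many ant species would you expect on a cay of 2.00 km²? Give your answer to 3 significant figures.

6.48

S = 5.408 × 2^0.26 = 5.408 × 1.197 ≈ 6.475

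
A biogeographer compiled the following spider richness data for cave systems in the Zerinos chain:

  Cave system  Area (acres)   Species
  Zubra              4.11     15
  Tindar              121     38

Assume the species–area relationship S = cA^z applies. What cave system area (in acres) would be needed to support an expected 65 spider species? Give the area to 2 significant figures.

z = ln(38/15) / ln(121/4.11) = 0.9295 / 3.3824 = 0.2748
c = 15 / 4.11^0.2748 = 15 / 1.475 = 10.17
A = (65/10.17)^(1/0.2748) ⇒ ln A = ln(6.39)/0.2748 = 6.7491
A = e^6.7491 ≈ 853.3 acres

850 acres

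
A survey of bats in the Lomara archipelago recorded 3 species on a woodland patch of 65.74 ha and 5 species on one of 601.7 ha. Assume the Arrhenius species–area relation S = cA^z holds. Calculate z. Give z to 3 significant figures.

0.231

Taking logs: ln S = ln c + z ln A, so z = (ln S₂ − ln S₁)/(ln A₂ − ln A₁).
z = ln(5/3) / ln(601.7/65.74) = ln(1.667) / ln(9.153) = 0.5108 / 2.2141 = 0.2307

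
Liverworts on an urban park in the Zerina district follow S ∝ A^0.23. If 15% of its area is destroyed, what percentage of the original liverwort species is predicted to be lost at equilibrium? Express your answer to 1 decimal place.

3.7%

S_new/S_old = (A_new/A_old)^z = 0.85^0.23
= exp(0.23 × ln 0.85) = exp(0.23 × -0.1625) = exp(-0.0374) ≈ 0.9633
Fraction lost = 1 − 0.9633 = 0.03669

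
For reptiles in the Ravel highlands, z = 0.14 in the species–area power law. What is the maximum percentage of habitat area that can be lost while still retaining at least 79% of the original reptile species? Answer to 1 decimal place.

Need (A_new/A_old)^0.14 = 0.79, so A_new/A_old = 0.79^(1/0.14) = 0.79^7.143
ln(A_new/A_old) = ln 0.79 / 0.14 = -0.2357 / 0.14 = -1.6837
A_new/A_old = e^-1.6837 ≈ 0.1857
Fraction that can be lost = 1 − 0.1857 = 0.8143

81.4%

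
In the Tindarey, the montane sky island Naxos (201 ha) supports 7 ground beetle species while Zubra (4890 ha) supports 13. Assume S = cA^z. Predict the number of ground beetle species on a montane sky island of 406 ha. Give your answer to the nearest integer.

8

z = ln(13/7) / ln(4890/201) = 0.6190 / 3.1916 = 0.1940
c = 7 / 201^0.1940 = 7 / 2.797 = 2.503
S₃ = 2.503 × 406^0.1940 = 2.503 × 3.206 ≈ 8.023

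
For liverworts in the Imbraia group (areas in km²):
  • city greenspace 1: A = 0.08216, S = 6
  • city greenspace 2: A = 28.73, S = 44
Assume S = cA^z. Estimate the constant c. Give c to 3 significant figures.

14.0

z = ln(S₂/S₁) / ln(A₂/A₁) = ln(44/6) / ln(28.73/0.08216) = 1.9924 / 5.8570 = 0.3402
c = S₁ / A₁^z = 6 / 0.08216^0.3402 = 6 / 0.4274 = 14.04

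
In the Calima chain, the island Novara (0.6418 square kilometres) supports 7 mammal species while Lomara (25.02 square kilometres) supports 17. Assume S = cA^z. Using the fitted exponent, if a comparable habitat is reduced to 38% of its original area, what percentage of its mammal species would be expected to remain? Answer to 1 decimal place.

79.1%

z = ln(17/7) / ln(25.02/0.6418) = 0.8873 / 3.6632 = 0.2422
S_new/S_old = (A_new/A_old)^z = 0.38^0.2422 = exp(0.2422 × -0.9676) = 0.7911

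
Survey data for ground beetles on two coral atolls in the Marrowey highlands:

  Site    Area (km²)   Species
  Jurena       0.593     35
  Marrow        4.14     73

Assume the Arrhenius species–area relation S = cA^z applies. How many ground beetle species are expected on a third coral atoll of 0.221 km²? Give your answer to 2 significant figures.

24

z = ln(73/35) / ln(4.14/0.593) = 0.7351 / 1.9433 = 0.3783
c = 35 / 0.593^0.3783 = 35 / 0.8206 = 42.65
S₃ = 42.65 × 0.221^0.3783 = 42.65 × 0.5649 ≈ 24.09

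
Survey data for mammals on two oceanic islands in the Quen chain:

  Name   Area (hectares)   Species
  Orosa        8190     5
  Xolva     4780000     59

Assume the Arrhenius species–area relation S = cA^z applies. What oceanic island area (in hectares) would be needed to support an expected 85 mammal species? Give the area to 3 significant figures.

z = ln(59/5) / ln(4780000/8190) = 2.4681 / 6.3693 = 0.3875
c = 5 / 8190^0.3875 = 5 / 32.84 = 0.1523
A = (85/0.1523)^(1/0.3875) ⇒ ln A = ln(558.3)/0.3875 = 16.3222
A = e^16.3222 ≈ 12264007 hectares

12300000 hectares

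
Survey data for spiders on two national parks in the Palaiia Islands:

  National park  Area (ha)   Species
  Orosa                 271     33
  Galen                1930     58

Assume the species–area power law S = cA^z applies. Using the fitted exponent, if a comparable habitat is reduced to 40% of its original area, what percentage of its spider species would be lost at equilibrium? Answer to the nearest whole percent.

z = ln(58/33) / ln(1930/271) = 0.5639 / 1.9632 = 0.2873
S_new/S_old = (A_new/A_old)^z = 0.4^0.2873 = exp(0.2873 × -0.9163) = 0.7686
Fraction lost = 1 − 0.7686 = 0.2314

23%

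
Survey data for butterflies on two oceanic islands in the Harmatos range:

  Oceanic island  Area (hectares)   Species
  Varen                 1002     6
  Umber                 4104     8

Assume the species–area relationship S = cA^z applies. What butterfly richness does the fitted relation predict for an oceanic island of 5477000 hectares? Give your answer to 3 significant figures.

z = ln(8/6) / ln(4104/1002) = 0.2877 / 1.4100 = 0.2040
c = 6 / 1002^0.2040 = 6 / 4.095 = 1.465
S₃ = 1.465 × 5477000^0.2040 = 1.465 × 23.71 ≈ 34.74

34.7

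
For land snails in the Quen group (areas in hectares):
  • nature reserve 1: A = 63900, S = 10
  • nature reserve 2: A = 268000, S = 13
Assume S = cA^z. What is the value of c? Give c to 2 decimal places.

1.32

z = ln(S₂/S₁) / ln(A₂/A₁) = ln(13/10) / ln(268000/63900) = 0.2624 / 1.4337 = 0.1830
c = S₁ / A₁^z = 10 / 63900^0.1830 = 10 / 7.576 = 1.32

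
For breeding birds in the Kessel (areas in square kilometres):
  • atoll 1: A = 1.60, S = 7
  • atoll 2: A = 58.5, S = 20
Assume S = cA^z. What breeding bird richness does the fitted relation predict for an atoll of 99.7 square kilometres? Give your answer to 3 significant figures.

z = ln(20/7) / ln(58.5/1.6) = 1.0498 / 3.5990 = 0.2917
c = 7 / 1.6^0.2917 = 7 / 1.147 = 6.103
S₃ = 6.103 × 99.7^0.2917 = 6.103 × 3.828 ≈ 23.37

23.4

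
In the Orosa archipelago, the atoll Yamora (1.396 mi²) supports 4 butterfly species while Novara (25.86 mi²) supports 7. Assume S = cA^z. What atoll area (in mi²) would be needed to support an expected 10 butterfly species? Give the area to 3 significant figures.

z = ln(7/4) / ln(25.86/1.396) = 0.5596 / 2.9191 = 0.1917
c = 4 / 1.396^0.1917 = 4 / 1.066 = 3.752
A = (10/3.752)^(1/0.1917) ⇒ ln A = ln(2.665)/0.1917 = 5.1132
A = e^5.1132 ≈ 166.2 mi²

166 mi²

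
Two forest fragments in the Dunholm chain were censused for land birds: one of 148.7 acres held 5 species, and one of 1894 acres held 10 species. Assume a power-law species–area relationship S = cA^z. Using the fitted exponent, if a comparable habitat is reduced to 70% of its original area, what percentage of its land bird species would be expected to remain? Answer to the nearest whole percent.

91%

z = ln(10/5) / ln(1894/148.7) = 0.6931 / 2.5445 = 0.2724
S_new/S_old = (A_new/A_old)^z = 0.7^0.2724 = exp(0.2724 × -0.3567) = 0.9074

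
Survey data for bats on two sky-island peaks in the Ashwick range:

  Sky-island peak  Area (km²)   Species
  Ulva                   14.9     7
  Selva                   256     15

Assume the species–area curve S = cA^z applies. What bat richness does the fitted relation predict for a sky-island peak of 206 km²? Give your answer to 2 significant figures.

14

z = ln(15/7) / ln(256/14.9) = 0.7621 / 2.8438 = 0.2680
c = 7 / 14.9^0.2680 = 7 / 2.063 = 3.394
S₃ = 3.394 × 206^0.2680 = 3.394 × 4.17 ≈ 14.15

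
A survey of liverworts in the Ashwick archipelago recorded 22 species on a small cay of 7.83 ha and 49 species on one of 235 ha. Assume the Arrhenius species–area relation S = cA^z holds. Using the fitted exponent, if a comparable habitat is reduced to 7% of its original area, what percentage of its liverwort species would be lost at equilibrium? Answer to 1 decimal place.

46.5%

z = ln(49/22) / ln(235/7.83) = 0.8008 / 3.4016 = 0.2354
S_new/S_old = (A_new/A_old)^z = 0.07^0.2354 = exp(0.2354 × -2.6593) = 0.5347
Fraction lost = 1 − 0.5347 = 0.4653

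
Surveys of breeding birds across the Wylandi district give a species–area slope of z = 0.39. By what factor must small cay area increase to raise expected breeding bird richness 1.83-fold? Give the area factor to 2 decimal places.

4.71

(A₂/A₁)^0.39 = 1.83, so A₂/A₁ = 1.83^(1/0.39) = 1.83^2.564
ln(A₂/A₁) = ln 1.83 / 0.39 = 0.6043 / 0.39 = 1.5495
A₂/A₁ = e^1.5495 ≈ 4.709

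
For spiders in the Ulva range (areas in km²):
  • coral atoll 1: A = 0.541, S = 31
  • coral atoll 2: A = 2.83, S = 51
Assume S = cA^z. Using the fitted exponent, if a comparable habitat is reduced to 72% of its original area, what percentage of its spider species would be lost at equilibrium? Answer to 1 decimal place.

9.4%

z = ln(51/31) / ln(2.83/0.541) = 0.4978 / 1.6546 = 0.3009
S_new/S_old = (A_new/A_old)^z = 0.72^0.3009 = exp(0.3009 × -0.3285) = 0.9059
Fraction lost = 1 − 0.9059 = 0.09411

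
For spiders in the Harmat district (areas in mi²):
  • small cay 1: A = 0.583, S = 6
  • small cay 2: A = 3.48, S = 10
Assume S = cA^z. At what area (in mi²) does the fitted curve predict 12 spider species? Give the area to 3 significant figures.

6.58 mi²

z = ln(10/6) / ln(3.48/0.583) = 0.5108 / 1.7866 = 0.2859
c = 6 / 0.583^0.2859 = 6 / 0.857 = 7.001
A = (12/7.001)^(1/0.2859) ⇒ ln A = ln(1.714)/0.2859 = 1.8847
A = e^1.8847 ≈ 6.584 mi²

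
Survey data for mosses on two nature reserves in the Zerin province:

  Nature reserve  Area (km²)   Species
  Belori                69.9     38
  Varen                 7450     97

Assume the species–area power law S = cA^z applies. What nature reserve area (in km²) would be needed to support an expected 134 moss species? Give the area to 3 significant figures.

37300 km²

z = ln(97/38) / ln(7450/69.9) = 0.9371 / 4.6689 = 0.2007
c = 38 / 69.9^0.2007 = 38 / 2.345 = 16.2
A = (134/16.2)^(1/0.2007) ⇒ ln A = ln(8.271)/0.2007 = 10.5258
A = e^10.5258 ≈ 37266 km²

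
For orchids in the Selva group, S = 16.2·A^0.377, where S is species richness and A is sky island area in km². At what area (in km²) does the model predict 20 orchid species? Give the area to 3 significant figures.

20 = 16.2 × A^0.377  ⇒  A^0.377 = 20/16.2 = 1.235
ln A = ln(1.235) / 0.377 = 0.2107 / 0.377 = 0.5589
A = e^0.5589 ≈ 1.749 km²

1.75 km²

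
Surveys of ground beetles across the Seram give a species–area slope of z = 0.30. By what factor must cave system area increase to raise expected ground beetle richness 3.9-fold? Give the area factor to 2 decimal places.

93.37

(A₂/A₁)^0.3 = 3.9, so A₂/A₁ = 3.9^(1/0.3) = 3.9^3.333
ln(A₂/A₁) = ln 3.9 / 0.3 = 1.3610 / 0.3 = 4.5366
A₂/A₁ = e^4.5366 ≈ 93.37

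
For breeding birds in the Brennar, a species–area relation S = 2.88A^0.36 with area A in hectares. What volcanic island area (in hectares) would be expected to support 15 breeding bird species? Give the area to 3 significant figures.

97.9 hectares

15 = 2.88 × A^0.36  ⇒  A^0.36 = 15/2.88 = 5.208
ln A = ln(5.208) / 0.36 = 1.6503 / 0.36 = 4.5841
A = e^4.5841 ≈ 97.91 hectares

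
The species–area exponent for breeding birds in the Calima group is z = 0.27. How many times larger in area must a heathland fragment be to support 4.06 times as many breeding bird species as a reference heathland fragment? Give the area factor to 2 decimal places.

(A₂/A₁)^0.27 = 4.06, so A₂/A₁ = 4.06^(1/0.27) = 4.06^3.704
ln(A₂/A₁) = ln 4.06 / 0.27 = 1.4012 / 0.27 = 5.1896
A₂/A₁ = e^5.1896 ≈ 179.4

179.39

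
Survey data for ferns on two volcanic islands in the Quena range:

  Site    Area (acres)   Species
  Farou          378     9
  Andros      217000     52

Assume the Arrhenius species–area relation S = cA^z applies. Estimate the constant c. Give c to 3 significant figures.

1.75

z = ln(S₂/S₁) / ln(A₂/A₁) = ln(52/9) / ln(217000/378) = 1.7540 / 6.3528 = 0.2761
c = S₁ / A₁^z = 9 / 378^0.2761 = 9 / 5.148 = 1.748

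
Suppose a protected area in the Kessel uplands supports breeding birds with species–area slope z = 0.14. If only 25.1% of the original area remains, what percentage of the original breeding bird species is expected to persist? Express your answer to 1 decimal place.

S_new/S_old = (A_new/A_old)^z = 0.251^0.14
= exp(0.14 × ln 0.251) = exp(0.14 × -1.3823) = exp(-0.1935) ≈ 0.8241

82.4%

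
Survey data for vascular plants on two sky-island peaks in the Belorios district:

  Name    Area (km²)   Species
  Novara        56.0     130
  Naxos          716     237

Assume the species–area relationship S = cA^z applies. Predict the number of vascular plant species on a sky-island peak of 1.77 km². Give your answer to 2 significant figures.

58

z = ln(237/130) / ln(716/56) = 0.6005 / 2.5483 = 0.2357
c = 130 / 56^0.2357 = 130 / 2.582 = 50.35
S₃ = 50.35 × 1.77^0.2357 = 50.35 × 1.144 ≈ 57.6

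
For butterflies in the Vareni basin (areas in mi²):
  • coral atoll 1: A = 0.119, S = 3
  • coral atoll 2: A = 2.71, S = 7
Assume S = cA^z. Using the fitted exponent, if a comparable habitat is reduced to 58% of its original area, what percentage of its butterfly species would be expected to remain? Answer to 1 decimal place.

86.3%

z = ln(7/3) / ln(2.71/0.119) = 0.8473 / 3.1256 = 0.2711
S_new/S_old = (A_new/A_old)^z = 0.58^0.2711 = exp(0.2711 × -0.5447) = 0.8627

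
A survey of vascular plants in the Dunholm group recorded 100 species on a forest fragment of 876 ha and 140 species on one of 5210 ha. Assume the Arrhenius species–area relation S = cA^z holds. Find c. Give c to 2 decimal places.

27.84

z = ln(S₂/S₁) / ln(A₂/A₁) = ln(140/100) / ln(5210/876) = 0.3365 / 1.7830 = 0.1887
c = S₁ / A₁^z = 100 / 876^0.1887 = 100 / 3.592 = 27.84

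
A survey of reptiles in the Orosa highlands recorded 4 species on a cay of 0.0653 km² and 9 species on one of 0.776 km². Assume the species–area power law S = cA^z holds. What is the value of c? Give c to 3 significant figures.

9.78

z = ln(S₂/S₁) / ln(A₂/A₁) = ln(9/4) / ln(0.776/0.0653) = 0.8109 / 2.4752 = 0.3276
c = S₁ / A₁^z = 4 / 0.0653^0.3276 = 4 / 0.409 = 9.78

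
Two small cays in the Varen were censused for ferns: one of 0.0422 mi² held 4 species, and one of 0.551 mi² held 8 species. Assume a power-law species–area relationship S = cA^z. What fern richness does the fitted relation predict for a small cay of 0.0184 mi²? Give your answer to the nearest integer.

3

z = ln(8/4) / ln(0.551/0.0422) = 0.6931 / 2.5693 = 0.2698
c = 4 / 0.0422^0.2698 = 4 / 0.4257 = 9.396
S₃ = 9.396 × 0.0184^0.2698 = 9.396 × 0.3403 ≈ 3.197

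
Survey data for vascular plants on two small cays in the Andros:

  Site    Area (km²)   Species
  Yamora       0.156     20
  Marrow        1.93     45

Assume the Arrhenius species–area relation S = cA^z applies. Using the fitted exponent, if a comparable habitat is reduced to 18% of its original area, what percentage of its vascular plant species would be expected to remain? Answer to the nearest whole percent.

58%

z = ln(45/20) / ln(1.93/0.156) = 0.8109 / 2.5154 = 0.3224
S_new/S_old = (A_new/A_old)^z = 0.18^0.3224 = exp(0.3224 × -1.7148) = 0.5753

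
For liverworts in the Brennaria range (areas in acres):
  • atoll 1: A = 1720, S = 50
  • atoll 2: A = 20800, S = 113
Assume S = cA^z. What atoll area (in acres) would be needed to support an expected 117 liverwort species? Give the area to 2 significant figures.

23000 acres

z = ln(113/50) / ln(20800/1720) = 0.8154 / 2.4926 = 0.3271
c = 50 / 1720^0.3271 = 50 / 11.44 = 4.371
A = (117/4.371)^(1/0.3271) ⇒ ln A = ln(26.77)/0.3271 = 10.0491
A = e^10.0491 ≈ 23134 acres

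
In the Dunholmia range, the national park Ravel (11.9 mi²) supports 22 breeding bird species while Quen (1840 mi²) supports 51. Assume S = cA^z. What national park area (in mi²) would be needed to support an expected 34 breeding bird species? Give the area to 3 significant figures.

z = ln(51/22) / ln(1840/11.9) = 0.8408 / 5.0410 = 0.1668
c = 22 / 11.9^0.1668 = 22 / 1.511 = 14.56
A = (34/14.56)^(1/0.1668) ⇒ ln A = ln(2.336)/0.1668 = 5.0865
A = e^5.0865 ≈ 161.8 mi²

162 mi²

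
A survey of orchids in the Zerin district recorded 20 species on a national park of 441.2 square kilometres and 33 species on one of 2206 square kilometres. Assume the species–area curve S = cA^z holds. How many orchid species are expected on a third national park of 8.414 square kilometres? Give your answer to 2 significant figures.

5.8

z = ln(33/20) / ln(2206/441.2) = 0.5008 / 1.6094 = 0.3111
c = 20 / 441.2^0.3111 = 20 / 6.651 = 3.007
S₃ = 3.007 × 8.414^0.3111 = 3.007 × 1.94 ≈ 5.834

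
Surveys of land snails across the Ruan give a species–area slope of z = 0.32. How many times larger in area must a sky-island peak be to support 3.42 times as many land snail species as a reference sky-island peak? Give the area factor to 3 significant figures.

46.6

(A₂/A₁)^0.32 = 3.42, so A₂/A₁ = 3.42^(1/0.32) = 3.42^3.125
ln(A₂/A₁) = ln 3.42 / 0.32 = 1.2296 / 0.32 = 3.8426
A₂/A₁ = e^3.8426 ≈ 46.65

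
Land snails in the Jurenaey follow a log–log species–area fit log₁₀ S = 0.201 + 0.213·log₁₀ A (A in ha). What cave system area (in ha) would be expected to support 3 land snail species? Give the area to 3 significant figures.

19.8 ha

3 = 1.589 × A^0.213  ⇒  A^0.213 = 3/1.589 = 1.889
ln A = ln(1.889) / 0.213 = 0.6358 / 0.213 = 2.9849
A = e^2.9849 ≈ 19.79 ha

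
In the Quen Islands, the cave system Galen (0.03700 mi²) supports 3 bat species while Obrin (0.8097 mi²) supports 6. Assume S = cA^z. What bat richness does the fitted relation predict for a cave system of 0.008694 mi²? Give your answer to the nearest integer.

2

z = ln(6/3) / ln(0.8097/0.037) = 0.6931 / 3.0857 = 0.2246
c = 3 / 0.037^0.2246 = 3 / 0.4768 = 6.291
S₃ = 6.291 × 0.008694^0.2246 = 6.291 × 0.3444 ≈ 2.167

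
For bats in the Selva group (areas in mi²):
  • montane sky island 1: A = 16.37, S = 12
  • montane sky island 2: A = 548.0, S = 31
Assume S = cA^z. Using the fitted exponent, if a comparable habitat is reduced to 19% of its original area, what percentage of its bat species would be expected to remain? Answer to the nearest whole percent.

64%

z = ln(31/12) / ln(548/16.37) = 0.9491 / 3.5108 = 0.2703
S_new/S_old = (A_new/A_old)^z = 0.19^0.2703 = exp(0.2703 × -1.6607) = 0.6383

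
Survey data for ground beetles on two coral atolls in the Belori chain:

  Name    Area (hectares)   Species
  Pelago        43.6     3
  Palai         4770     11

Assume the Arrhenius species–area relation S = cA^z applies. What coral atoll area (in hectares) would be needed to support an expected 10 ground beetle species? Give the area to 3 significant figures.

z = ln(11/3) / ln(4770/43.6) = 1.2993 / 4.6950 = 0.2767
c = 3 / 43.6^0.2767 = 3 / 2.843 = 1.055
A = (10/1.055)^(1/0.2767) ⇒ ln A = ln(9.475)/0.2767 = 8.1257
A = e^8.1257 ≈ 3380 hectares

3380 hectares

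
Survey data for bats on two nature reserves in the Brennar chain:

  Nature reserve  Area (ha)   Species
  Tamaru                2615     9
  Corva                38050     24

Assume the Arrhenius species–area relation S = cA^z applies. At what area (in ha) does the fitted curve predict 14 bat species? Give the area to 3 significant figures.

z = ln(24/9) / ln(38050/2615) = 0.9808 / 2.6776 = 0.3663
c = 9 / 2615^0.3663 = 9 / 17.86 = 0.504
A = (14/0.504)^(1/0.3663) ⇒ ln A = ln(27.78)/0.3663 = 9.0752
A = e^9.0752 ≈ 8736 ha

8740 ha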